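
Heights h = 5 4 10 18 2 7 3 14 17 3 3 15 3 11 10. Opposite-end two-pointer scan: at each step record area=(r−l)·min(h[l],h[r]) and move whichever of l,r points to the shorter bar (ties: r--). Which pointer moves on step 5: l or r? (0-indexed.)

r

l=0 r=14: min(5,10)*14=70 best=70 *, l++
l=1 r=14: min(4,10)*13=52 best=70, l++
l=2 r=14: min(10,10)*12=120 best=120 *, r--
l=2 r=13: min(10,11)*11=110 best=120, l++
l=3 r=13: min(18,11)*10=110 best=120, r--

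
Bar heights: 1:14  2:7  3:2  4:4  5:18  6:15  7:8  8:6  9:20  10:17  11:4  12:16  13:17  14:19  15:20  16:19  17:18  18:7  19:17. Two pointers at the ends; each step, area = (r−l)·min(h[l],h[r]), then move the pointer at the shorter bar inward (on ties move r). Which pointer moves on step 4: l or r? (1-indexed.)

l

[1,19] min(14,17)*18=252 best=252 * → l++
[2,19] min(7,17)*17=119 best=252 → l++
[3,19] min(2,17)*16=32 best=252 → l++
[4,19] min(4,17)*15=60 best=252 → l++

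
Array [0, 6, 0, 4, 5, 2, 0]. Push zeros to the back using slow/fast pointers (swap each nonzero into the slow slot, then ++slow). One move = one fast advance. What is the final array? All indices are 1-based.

slow=1 fast=1: a[fast]=0, fast++
slow=1 fast=2: a[fast]=6≠0 swap→a[1]=6, slow++,fast++
slow=2 fast=3: a[fast]=0, fast++
slow=2 fast=4: a[fast]=4≠0 swap→a[2]=4, slow++,fast++
slow=3 fast=5: a[fast]=5≠0 swap→a[3]=5, slow++,fast++
slow=4 fast=6: a[fast]=2≠0 swap→a[4]=2, slow++,fast++
slow=5 fast=7: a[fast]=0, fast++

[6, 4, 5, 2, 0, 0, 0]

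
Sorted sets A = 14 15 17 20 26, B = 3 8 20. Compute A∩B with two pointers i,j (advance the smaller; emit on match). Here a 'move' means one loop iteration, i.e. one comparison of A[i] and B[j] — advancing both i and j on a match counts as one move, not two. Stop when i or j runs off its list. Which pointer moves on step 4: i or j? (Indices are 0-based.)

[i=0,j=0] 14>3 → j++
[i=0,j=1] 14>8 → j++
[i=0,j=2] 14<20 → i++
[i=1,j=2] 15<20 → i++

i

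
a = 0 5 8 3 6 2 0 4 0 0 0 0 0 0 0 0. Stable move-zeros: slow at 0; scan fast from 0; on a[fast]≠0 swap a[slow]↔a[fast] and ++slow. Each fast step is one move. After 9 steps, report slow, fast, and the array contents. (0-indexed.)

slow=0 fast=0: a[fast]=0, fast++
slow=0 fast=1: a[fast]=5≠0 swap→a[0]=5, slow++,fast++
slow=1 fast=2: a[fast]=8≠0 swap→a[1]=8, slow++,fast++
slow=2 fast=3: a[fast]=3≠0 swap→a[2]=3, slow++,fast++
slow=3 fast=4: a[fast]=6≠0 swap→a[3]=6, slow++,fast++
slow=4 fast=5: a[fast]=2≠0 swap→a[4]=2, slow++,fast++
slow=5 fast=6: a[fast]=0, fast++
slow=5 fast=7: a[fast]=4≠0 swap→a[5]=4, slow++,fast++
slow=6 fast=8: a[fast]=0, fast++

slow=6, fast=9, a=[5, 8, 3, 6, 2, 4, 0, 0, 0, 0, 0, 0, 0, 0, 0, 0]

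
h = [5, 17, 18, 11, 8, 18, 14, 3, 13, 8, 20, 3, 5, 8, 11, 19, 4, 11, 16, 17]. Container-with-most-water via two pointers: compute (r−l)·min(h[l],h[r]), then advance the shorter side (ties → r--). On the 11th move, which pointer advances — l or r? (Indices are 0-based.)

[0,19] min(5,17)*19=95 best=95 * → l++
[1,19] min(17,17)*18=306 best=306 * → r--
[1,18] min(17,16)*17=272 best=306 → r--
[1,17] min(17,11)*16=176 best=306 → r--
[1,16] min(17,4)*15=60 best=306 → r--
[1,15] min(17,19)*14=238 best=306 → l++
[2,15] min(18,19)*13=234 best=306 → l++
[3,15] min(11,19)*12=132 best=306 → l++
[4,15] min(8,19)*11=88 best=306 → l++
[5,15] min(18,19)*10=180 best=306 → l++
[6,15] min(14,19)*9=126 best=306 → l++

l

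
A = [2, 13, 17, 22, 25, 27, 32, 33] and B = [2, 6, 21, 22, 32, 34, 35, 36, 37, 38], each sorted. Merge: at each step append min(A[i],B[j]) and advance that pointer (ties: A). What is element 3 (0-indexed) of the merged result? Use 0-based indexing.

merged[3] = 13

[i=0,j=0] A[i]=2<=B[j]=2 take 2 → i++
[i=1,j=0] A[i]=13>B[j]=2 take 2 → j++
[i=1,j=1] A[i]=13>B[j]=6 take 6 → j++
[i=1,j=2] A[i]=13<=B[j]=21 take 13 → i++
[i=2,j=2] A[i]=17<=B[j]=21 take 17 → i++
[i=3,j=2] A[i]=22>B[j]=21 take 21 → j++
[i=3,j=3] A[i]=22<=B[j]=22 take 22 → i++
[i=4,j=3] A[i]=25>B[j]=22 take 22 → j++
[i=4,j=4] A[i]=25<=B[j]=32 take 25 → i++
[i=5,j=4] A[i]=27<=B[j]=32 take 27 → i++
[i=6,j=4] A[i]=32<=B[j]=32 take 32 → i++
[i=7,j=4] A[i]=33>B[j]=32 take 32 → j++
[i=7,j=5] A[i]=33<=B[j]=34 take 33 → i++
[i=8,j=5] A done, take B[j]=34 → j++
[i=8,j=6] A done, take B[j]=35 → j++
[i=8,j=7] A done, take B[j]=36 → j++
[i=8,j=8] A done, take B[j]=37 → j++
[i=8,j=9] A done, take B[j]=38 → j++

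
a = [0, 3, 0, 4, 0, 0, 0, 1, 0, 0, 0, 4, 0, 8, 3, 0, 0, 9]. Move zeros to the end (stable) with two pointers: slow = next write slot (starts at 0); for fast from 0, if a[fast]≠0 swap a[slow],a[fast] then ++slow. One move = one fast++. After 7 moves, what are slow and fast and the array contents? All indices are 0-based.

(s=0,f=0) a[fast]=0 → fast++
(s=0,f=1) a[fast]=3≠0 swap→a[0]=3 → slow++,fast++
(s=1,f=2) a[fast]=0 → fast++
(s=1,f=3) a[fast]=4≠0 swap→a[1]=4 → slow++,fast++
(s=2,f=4) a[fast]=0 → fast++
(s=2,f=5) a[fast]=0 → fast++
(s=2,f=6) a[fast]=0 → fast++

slow=2, fast=7, a=[3, 4, 0, 0, 0, 0, 0, 1, 0, 0, 0, 4, 0, 8, 3, 0, 0, 9]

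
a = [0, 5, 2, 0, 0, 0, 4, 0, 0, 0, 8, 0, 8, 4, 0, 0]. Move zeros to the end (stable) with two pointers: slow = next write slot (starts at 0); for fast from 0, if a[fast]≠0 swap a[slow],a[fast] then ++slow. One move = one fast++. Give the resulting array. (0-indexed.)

slow=0 fast=0: a[fast]=0, fast++
slow=0 fast=1: a[fast]=5≠0 swap→a[0]=5, slow++,fast++
slow=1 fast=2: a[fast]=2≠0 swap→a[1]=2, slow++,fast++
slow=2 fast=3: a[fast]=0, fast++
slow=2 fast=4: a[fast]=0, fast++
slow=2 fast=5: a[fast]=0, fast++
slow=2 fast=6: a[fast]=4≠0 swap→a[2]=4, slow++,fast++
slow=3 fast=7: a[fast]=0, fast++
slow=3 fast=8: a[fast]=0, fast++
slow=3 fast=9: a[fast]=0, fast++
slow=3 fast=10: a[fast]=8≠0 swap→a[3]=8, slow++,fast++
slow=4 fast=11: a[fast]=0, fast++
slow=4 fast=12: a[fast]=8≠0 swap→a[4]=8, slow++,fast++
slow=5 fast=13: a[fast]=4≠0 swap→a[5]=4, slow++,fast++
slow=6 fast=14: a[fast]=0, fast++
slow=6 fast=15: a[fast]=0, fast++

[5, 2, 4, 8, 8, 4, 0, 0, 0, 0, 0, 0, 0, 0, 0, 0]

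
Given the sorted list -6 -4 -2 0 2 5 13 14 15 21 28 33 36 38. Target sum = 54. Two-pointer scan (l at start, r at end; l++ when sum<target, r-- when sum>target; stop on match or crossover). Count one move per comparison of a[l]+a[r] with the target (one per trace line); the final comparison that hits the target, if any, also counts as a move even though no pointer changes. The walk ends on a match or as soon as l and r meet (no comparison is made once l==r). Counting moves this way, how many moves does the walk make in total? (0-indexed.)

12 moves

[0,13] -6+38=32 <54 → l++
[1,13] -4+38=34 <54 → l++
[2,13] -2+38=36 <54 → l++
[3,13] 0+38=38 <54 → l++
[4,13] 2+38=40 <54 → l++
[5,13] 5+38=43 <54 → l++
[6,13] 13+38=51 <54 → l++
[7,13] 14+38=52 <54 → l++
[8,13] 15+38=53 <54 → l++
[9,13] 21+38=59 >54 → r--
[9,12] 21+36=57 >54 → r--
[9,11] 21+33=54 → found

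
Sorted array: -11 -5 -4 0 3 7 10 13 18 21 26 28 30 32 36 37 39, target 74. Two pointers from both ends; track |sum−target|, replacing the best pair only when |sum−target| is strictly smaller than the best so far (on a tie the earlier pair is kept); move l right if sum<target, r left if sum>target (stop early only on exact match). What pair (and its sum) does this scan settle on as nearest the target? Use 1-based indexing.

l=1 r=17: -11+39=28 d=46 *, l++
l=2 r=17: -5+39=34 d=40 *, l++
l=3 r=17: -4+39=35 d=39 *, l++
l=4 r=17: 0+39=39 d=35 *, l++
l=5 r=17: 3+39=42 d=32 *, l++
l=6 r=17: 7+39=46 d=28 *, l++
l=7 r=17: 10+39=49 d=25 *, l++
l=8 r=17: 13+39=52 d=22 *, l++
l=9 r=17: 18+39=57 d=17 *, l++
l=10 r=17: 21+39=60 d=14 *, l++
l=11 r=17: 26+39=65 d=9 *, l++
l=12 r=17: 28+39=67 d=7 *, l++
l=13 r=17: 30+39=69 d=5 *, l++
l=14 r=17: 32+39=71 d=3 *, l++
l=15 r=17: 36+39=75 d=1 *, r--
l=15 r=16: 36+37=73 d=1, l++

pair (36, 39) with sum 75 (|Δ|=1)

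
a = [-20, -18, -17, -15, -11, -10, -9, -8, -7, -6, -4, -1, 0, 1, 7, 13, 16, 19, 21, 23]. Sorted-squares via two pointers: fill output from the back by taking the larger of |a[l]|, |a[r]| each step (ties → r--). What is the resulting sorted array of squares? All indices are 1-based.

l=1 r=20: |-20|<=|23| out[20]=529, r--
l=1 r=19: |-20|<=|21| out[19]=441, r--
l=1 r=18: |-20|>|19| out[18]=400, l++
l=2 r=18: |-18|<=|19| out[17]=361, r--
l=2 r=17: |-18|>|16| out[16]=324, l++
l=3 r=17: |-17|>|16| out[15]=289, l++
l=4 r=17: |-15|<=|16| out[14]=256, r--
l=4 r=16: |-15|>|13| out[13]=225, l++
l=5 r=16: |-11|<=|13| out[12]=169, r--
l=5 r=15: |-11|>|7| out[11]=121, l++
l=6 r=15: |-10|>|7| out[10]=100, l++
l=7 r=15: |-9|>|7| out[9]=81, l++
l=8 r=15: |-8|>|7| out[8]=64, l++
l=9 r=15: |-7|<=|7| out[7]=49, r--
l=9 r=14: |-7|>|1| out[6]=49, l++
l=10 r=14: |-6|>|1| out[5]=36, l++
l=11 r=14: |-4|>|1| out[4]=16, l++
l=12 r=14: |-1|<=|1| out[3]=1, r--
l=12 r=13: |-1|>|0| out[2]=1, l++
l=13 r=13: |0|<=|0| out[1]=0, r--

[0, 1, 1, 16, 36, 49, 49, 64, 81, 100, 121, 169, 225, 256, 289, 324, 361, 400, 441, 529]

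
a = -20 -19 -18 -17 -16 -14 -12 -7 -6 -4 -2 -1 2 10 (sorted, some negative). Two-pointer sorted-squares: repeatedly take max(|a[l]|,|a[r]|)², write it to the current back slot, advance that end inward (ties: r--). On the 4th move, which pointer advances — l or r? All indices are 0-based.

l=0 r=13: |-20|>|10| out[13]=400, l++
l=1 r=13: |-19|>|10| out[12]=361, l++
l=2 r=13: |-18|>|10| out[11]=324, l++
l=3 r=13: |-17|>|10| out[10]=289, l++

l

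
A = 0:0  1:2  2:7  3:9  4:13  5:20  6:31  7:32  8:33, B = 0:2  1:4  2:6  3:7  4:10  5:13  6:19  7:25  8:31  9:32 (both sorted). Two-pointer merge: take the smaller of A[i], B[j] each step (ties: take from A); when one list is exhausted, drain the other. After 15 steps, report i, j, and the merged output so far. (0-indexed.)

i=0 j=0: A[i]=0<=B[j]=2 take 0, i++
i=1 j=0: A[i]=2<=B[j]=2 take 2, i++
i=2 j=0: A[i]=7>B[j]=2 take 2, j++
i=2 j=1: A[i]=7>B[j]=4 take 4, j++
i=2 j=2: A[i]=7>B[j]=6 take 6, j++
i=2 j=3: A[i]=7<=B[j]=7 take 7, i++
i=3 j=3: A[i]=9>B[j]=7 take 7, j++
i=3 j=4: A[i]=9<=B[j]=10 take 9, i++
i=4 j=4: A[i]=13>B[j]=10 take 10, j++
i=4 j=5: A[i]=13<=B[j]=13 take 13, i++
i=5 j=5: A[i]=20>B[j]=13 take 13, j++
i=5 j=6: A[i]=20>B[j]=19 take 19, j++
i=5 j=7: A[i]=20<=B[j]=25 take 20, i++
i=6 j=7: A[i]=31>B[j]=25 take 25, j++
i=6 j=8: A[i]=31<=B[j]=31 take 31, i++

i=7, j=8, merged so far=[0, 2, 2, 4, 6, 7, 7, 9, 10, 13, 13, 19, 20, 25, 31]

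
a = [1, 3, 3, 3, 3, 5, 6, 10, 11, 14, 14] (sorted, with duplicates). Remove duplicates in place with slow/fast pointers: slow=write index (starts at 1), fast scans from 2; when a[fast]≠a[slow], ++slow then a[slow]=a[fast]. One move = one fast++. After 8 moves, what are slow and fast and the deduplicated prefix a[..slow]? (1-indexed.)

slow=1 fast=2: a[fast]=3≠a[slow]=1 write a[2]=3, slow++,fast++
slow=2 fast=3: a[fast]=3=a[slow] dup, fast++
slow=2 fast=4: a[fast]=3=a[slow] dup, fast++
slow=2 fast=5: a[fast]=3=a[slow] dup, fast++
slow=2 fast=6: a[fast]=5≠a[slow]=3 write a[3]=5, slow++,fast++
slow=3 fast=7: a[fast]=6≠a[slow]=5 write a[4]=6, slow++,fast++
slow=4 fast=8: a[fast]=10≠a[slow]=6 write a[5]=10, slow++,fast++
slow=5 fast=9: a[fast]=11≠a[slow]=10 write a[6]=11, slow++,fast++

slow=6, fast=10, prefix=[1, 3, 5, 6, 10, 11]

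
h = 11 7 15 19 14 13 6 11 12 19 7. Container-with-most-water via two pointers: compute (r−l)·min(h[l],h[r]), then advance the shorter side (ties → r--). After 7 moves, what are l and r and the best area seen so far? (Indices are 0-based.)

l=0 r=10: min(11,7)*10=70 best=70 *, r--
l=0 r=9: min(11,19)*9=99 best=99 *, l++
l=1 r=9: min(7,19)*8=56 best=99, l++
l=2 r=9: min(15,19)*7=105 best=105 *, l++
l=3 r=9: min(19,19)*6=114 best=114 *, r--
l=3 r=8: min(19,12)*5=60 best=114, r--
l=3 r=7: min(19,11)*4=44 best=114, r--

l=3, r=6, best area=114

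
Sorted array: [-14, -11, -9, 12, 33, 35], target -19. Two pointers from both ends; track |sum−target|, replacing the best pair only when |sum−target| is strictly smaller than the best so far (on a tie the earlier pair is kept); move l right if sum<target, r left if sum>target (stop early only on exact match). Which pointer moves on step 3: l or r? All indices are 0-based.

r

l=0 r=5: -14+35=21 d=40 *, r--
l=0 r=4: -14+33=19 d=38 *, r--
l=0 r=3: -14+12=-2 d=17 *, r--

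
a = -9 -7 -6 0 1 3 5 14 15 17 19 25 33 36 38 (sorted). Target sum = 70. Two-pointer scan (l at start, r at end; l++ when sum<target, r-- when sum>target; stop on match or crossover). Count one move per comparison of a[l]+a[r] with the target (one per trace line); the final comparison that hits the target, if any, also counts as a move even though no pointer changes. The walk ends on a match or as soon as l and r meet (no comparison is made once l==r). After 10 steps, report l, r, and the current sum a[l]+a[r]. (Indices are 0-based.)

l=0 r=14: -9+38=29 <70, l++
l=1 r=14: -7+38=31 <70, l++
l=2 r=14: -6+38=32 <70, l++
l=3 r=14: 0+38=38 <70, l++
l=4 r=14: 1+38=39 <70, l++
l=5 r=14: 3+38=41 <70, l++
l=6 r=14: 5+38=43 <70, l++
l=7 r=14: 14+38=52 <70, l++
l=8 r=14: 15+38=53 <70, l++
l=9 r=14: 17+38=55 <70, l++

l=10, r=14, sum=57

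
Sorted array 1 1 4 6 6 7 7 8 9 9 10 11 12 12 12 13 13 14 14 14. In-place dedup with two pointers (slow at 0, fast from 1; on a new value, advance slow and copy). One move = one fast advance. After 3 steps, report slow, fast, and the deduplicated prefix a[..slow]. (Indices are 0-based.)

slow=2, fast=4, prefix=[1, 4, 6]

slow=0 fast=1: a[fast]=1=a[slow] dup, fast++
slow=0 fast=2: a[fast]=4≠a[slow]=1 write a[1]=4, slow++,fast++
slow=1 fast=3: a[fast]=6≠a[slow]=4 write a[2]=6, slow++,fast++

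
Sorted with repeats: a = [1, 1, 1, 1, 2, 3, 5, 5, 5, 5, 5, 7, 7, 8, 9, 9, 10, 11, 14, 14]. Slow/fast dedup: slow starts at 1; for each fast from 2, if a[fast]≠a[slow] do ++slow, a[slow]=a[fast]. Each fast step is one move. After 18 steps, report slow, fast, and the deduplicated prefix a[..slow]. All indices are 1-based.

slow=10, fast=20, prefix=[1, 2, 3, 5, 7, 8, 9, 10, 11, 14]

slow=1 fast=2: a[fast]=1=a[slow] dup, fast++
slow=1 fast=3: a[fast]=1=a[slow] dup, fast++
slow=1 fast=4: a[fast]=1=a[slow] dup, fast++
slow=1 fast=5: a[fast]=2≠a[slow]=1 write a[2]=2, slow++,fast++
slow=2 fast=6: a[fast]=3≠a[slow]=2 write a[3]=3, slow++,fast++
slow=3 fast=7: a[fast]=5≠a[slow]=3 write a[4]=5, slow++,fast++
slow=4 fast=8: a[fast]=5=a[slow] dup, fast++
slow=4 fast=9: a[fast]=5=a[slow] dup, fast++
slow=4 fast=10: a[fast]=5=a[slow] dup, fast++
slow=4 fast=11: a[fast]=5=a[slow] dup, fast++
slow=4 fast=12: a[fast]=7≠a[slow]=5 write a[5]=7, slow++,fast++
slow=5 fast=13: a[fast]=7=a[slow] dup, fast++
slow=5 fast=14: a[fast]=8≠a[slow]=7 write a[6]=8, slow++,fast++
slow=6 fast=15: a[fast]=9≠a[slow]=8 write a[7]=9, slow++,fast++
slow=7 fast=16: a[fast]=9=a[slow] dup, fast++
slow=7 fast=17: a[fast]=10≠a[slow]=9 write a[8]=10, slow++,fast++
slow=8 fast=18: a[fast]=11≠a[slow]=10 write a[9]=11, slow++,fast++
slow=9 fast=19: a[fast]=14≠a[slow]=11 write a[10]=14, slow++,fast++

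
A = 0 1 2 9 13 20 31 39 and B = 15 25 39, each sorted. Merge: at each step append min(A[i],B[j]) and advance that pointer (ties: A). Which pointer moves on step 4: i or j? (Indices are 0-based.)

[i=0,j=0] A[i]=0<=B[j]=15 take 0 → i++
[i=1,j=0] A[i]=1<=B[j]=15 take 1 → i++
[i=2,j=0] A[i]=2<=B[j]=15 take 2 → i++
[i=3,j=0] A[i]=9<=B[j]=15 take 9 → i++

i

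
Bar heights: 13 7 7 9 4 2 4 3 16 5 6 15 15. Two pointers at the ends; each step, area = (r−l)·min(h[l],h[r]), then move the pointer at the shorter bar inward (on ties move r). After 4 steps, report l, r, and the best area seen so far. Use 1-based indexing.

l=5, r=13, best area=156

l=1 r=13: min(13,15)*12=156 best=156 *, l++
l=2 r=13: min(7,15)*11=77 best=156, l++
l=3 r=13: min(7,15)*10=70 best=156, l++
l=4 r=13: min(9,15)*9=81 best=156, l++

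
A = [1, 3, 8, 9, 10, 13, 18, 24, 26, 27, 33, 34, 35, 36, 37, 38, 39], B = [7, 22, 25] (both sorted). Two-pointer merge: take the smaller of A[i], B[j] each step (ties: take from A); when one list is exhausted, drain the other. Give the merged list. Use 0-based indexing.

i=0 j=0: A[i]=1<=B[j]=7 take 1, i++
i=1 j=0: A[i]=3<=B[j]=7 take 3, i++
i=2 j=0: A[i]=8>B[j]=7 take 7, j++
i=2 j=1: A[i]=8<=B[j]=22 take 8, i++
i=3 j=1: A[i]=9<=B[j]=22 take 9, i++
i=4 j=1: A[i]=10<=B[j]=22 take 10, i++
i=5 j=1: A[i]=13<=B[j]=22 take 13, i++
i=6 j=1: A[i]=18<=B[j]=22 take 18, i++
i=7 j=1: A[i]=24>B[j]=22 take 22, j++
i=7 j=2: A[i]=24<=B[j]=25 take 24, i++
i=8 j=2: A[i]=26>B[j]=25 take 25, j++
i=8 j=3: B done, take A[i]=26, i++
i=9 j=3: B done, take A[i]=27, i++
i=10 j=3: B done, take A[i]=33, i++
i=11 j=3: B done, take A[i]=34, i++
i=12 j=3: B done, take A[i]=35, i++
i=13 j=3: B done, take A[i]=36, i++
i=14 j=3: B done, take A[i]=37, i++
i=15 j=3: B done, take A[i]=38, i++
i=16 j=3: B done, take A[i]=39, i++

[1, 3, 7, 8, 9, 10, 13, 18, 22, 24, 25, 26, 27, 33, 34, 35, 36, 37, 38, 39]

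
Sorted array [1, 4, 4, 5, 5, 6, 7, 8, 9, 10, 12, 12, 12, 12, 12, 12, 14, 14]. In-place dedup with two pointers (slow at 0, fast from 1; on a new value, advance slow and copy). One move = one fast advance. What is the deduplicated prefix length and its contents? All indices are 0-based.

slow=0 fast=1: a[fast]=4≠a[slow]=1 write a[1]=4, slow++,fast++
slow=1 fast=2: a[fast]=4=a[slow] dup, fast++
slow=1 fast=3: a[fast]=5≠a[slow]=4 write a[2]=5, slow++,fast++
slow=2 fast=4: a[fast]=5=a[slow] dup, fast++
slow=2 fast=5: a[fast]=6≠a[slow]=5 write a[3]=6, slow++,fast++
slow=3 fast=6: a[fast]=7≠a[slow]=6 write a[4]=7, slow++,fast++
slow=4 fast=7: a[fast]=8≠a[slow]=7 write a[5]=8, slow++,fast++
slow=5 fast=8: a[fast]=9≠a[slow]=8 write a[6]=9, slow++,fast++
slow=6 fast=9: a[fast]=10≠a[slow]=9 write a[7]=10, slow++,fast++
slow=7 fast=10: a[fast]=12≠a[slow]=10 write a[8]=12, slow++,fast++
slow=8 fast=11: a[fast]=12=a[slow] dup, fast++
slow=8 fast=12: a[fast]=12=a[slow] dup, fast++
slow=8 fast=13: a[fast]=12=a[slow] dup, fast++
slow=8 fast=14: a[fast]=12=a[slow] dup, fast++
slow=8 fast=15: a[fast]=12=a[slow] dup, fast++
slow=8 fast=16: a[fast]=14≠a[slow]=12 write a[9]=14, slow++,fast++
slow=9 fast=17: a[fast]=14=a[slow] dup, fast++

length 10; prefix = [1, 4, 5, 6, 7, 8, 9, 10, 12, 14]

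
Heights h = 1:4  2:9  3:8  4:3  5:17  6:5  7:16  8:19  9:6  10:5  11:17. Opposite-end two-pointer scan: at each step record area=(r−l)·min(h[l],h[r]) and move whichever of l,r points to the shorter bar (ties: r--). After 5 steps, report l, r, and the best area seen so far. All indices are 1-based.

l=5, r=10, best area=102

l=1 r=11: min(4,17)*10=40 best=40 *, l++
l=2 r=11: min(9,17)*9=81 best=81 *, l++
l=3 r=11: min(8,17)*8=64 best=81, l++
l=4 r=11: min(3,17)*7=21 best=81, l++
l=5 r=11: min(17,17)*6=102 best=102 *, r--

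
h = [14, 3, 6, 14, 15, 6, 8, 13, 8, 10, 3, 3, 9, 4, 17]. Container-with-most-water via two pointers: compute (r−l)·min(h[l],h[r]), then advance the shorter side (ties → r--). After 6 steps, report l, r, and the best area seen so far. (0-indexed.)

[0,14] min(14,17)*14=196 best=196 * → l++
[1,14] min(3,17)*13=39 best=196 → l++
[2,14] min(6,17)*12=72 best=196 → l++
[3,14] min(14,17)*11=154 best=196 → l++
[4,14] min(15,17)*10=150 best=196 → l++
[5,14] min(6,17)*9=54 best=196 → l++

l=6, r=14, best area=196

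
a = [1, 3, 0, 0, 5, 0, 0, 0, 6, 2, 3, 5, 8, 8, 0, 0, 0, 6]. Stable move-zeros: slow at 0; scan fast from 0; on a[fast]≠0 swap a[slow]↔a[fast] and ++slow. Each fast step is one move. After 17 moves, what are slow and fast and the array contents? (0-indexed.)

slow=9, fast=17, a=[1, 3, 5, 6, 2, 3, 5, 8, 8, 0, 0, 0, 0, 0, 0, 0, 0, 6]

(s=0,f=0) a[fast]=1≠0 swap→a[0]=1 → slow++,fast++
(s=1,f=1) a[fast]=3≠0 swap→a[1]=3 → slow++,fast++
(s=2,f=2) a[fast]=0 → fast++
(s=2,f=3) a[fast]=0 → fast++
(s=2,f=4) a[fast]=5≠0 swap→a[2]=5 → slow++,fast++
(s=3,f=5) a[fast]=0 → fast++
(s=3,f=6) a[fast]=0 → fast++
(s=3,f=7) a[fast]=0 → fast++
(s=3,f=8) a[fast]=6≠0 swap→a[3]=6 → slow++,fast++
(s=4,f=9) a[fast]=2≠0 swap→a[4]=2 → slow++,fast++
(s=5,f=10) a[fast]=3≠0 swap→a[5]=3 → slow++,fast++
(s=6,f=11) a[fast]=5≠0 swap→a[6]=5 → slow++,fast++
(s=7,f=12) a[fast]=8≠0 swap→a[7]=8 → slow++,fast++
(s=8,f=13) a[fast]=8≠0 swap→a[8]=8 → slow++,fast++
(s=9,f=14) a[fast]=0 → fast++
(s=9,f=15) a[fast]=0 → fast++
(s=9,f=16) a[fast]=0 → fast++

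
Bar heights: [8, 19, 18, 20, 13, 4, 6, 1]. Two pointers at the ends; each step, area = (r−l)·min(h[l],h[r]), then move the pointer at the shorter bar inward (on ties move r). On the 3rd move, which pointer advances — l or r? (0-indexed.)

[0,7] min(8,1)*7=7 best=7 * → r--
[0,6] min(8,6)*6=36 best=36 * → r--
[0,5] min(8,4)*5=20 best=36 → r--

r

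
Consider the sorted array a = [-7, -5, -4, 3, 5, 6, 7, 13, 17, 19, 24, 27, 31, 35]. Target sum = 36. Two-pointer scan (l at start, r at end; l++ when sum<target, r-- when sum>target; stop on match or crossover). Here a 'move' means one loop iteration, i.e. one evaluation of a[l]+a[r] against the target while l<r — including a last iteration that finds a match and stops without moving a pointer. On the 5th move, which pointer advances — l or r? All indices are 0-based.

[0,13] -7+35=28 <36 → l++
[1,13] -5+35=30 <36 → l++
[2,13] -4+35=31 <36 → l++
[3,13] 3+35=38 >36 → r--
[3,12] 3+31=34 <36 → l++

l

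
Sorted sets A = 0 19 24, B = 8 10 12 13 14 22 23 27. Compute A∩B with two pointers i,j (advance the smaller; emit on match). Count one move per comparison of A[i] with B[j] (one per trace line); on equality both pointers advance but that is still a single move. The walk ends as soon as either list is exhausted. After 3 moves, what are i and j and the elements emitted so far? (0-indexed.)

i=1, j=2, emitted=[]

i=0 j=0: 0<8, i++
i=1 j=0: 19>8, j++
i=1 j=1: 19>10, j++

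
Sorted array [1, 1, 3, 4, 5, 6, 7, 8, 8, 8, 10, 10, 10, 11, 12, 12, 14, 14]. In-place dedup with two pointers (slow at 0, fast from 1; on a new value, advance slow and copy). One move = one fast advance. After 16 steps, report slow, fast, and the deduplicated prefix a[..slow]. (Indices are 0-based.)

slow=0 fast=1: a[fast]=1=a[slow] dup, fast++
slow=0 fast=2: a[fast]=3≠a[slow]=1 write a[1]=3, slow++,fast++
slow=1 fast=3: a[fast]=4≠a[slow]=3 write a[2]=4, slow++,fast++
slow=2 fast=4: a[fast]=5≠a[slow]=4 write a[3]=5, slow++,fast++
slow=3 fast=5: a[fast]=6≠a[slow]=5 write a[4]=6, slow++,fast++
slow=4 fast=6: a[fast]=7≠a[slow]=6 write a[5]=7, slow++,fast++
slow=5 fast=7: a[fast]=8≠a[slow]=7 write a[6]=8, slow++,fast++
slow=6 fast=8: a[fast]=8=a[slow] dup, fast++
slow=6 fast=9: a[fast]=8=a[slow] dup, fast++
slow=6 fast=10: a[fast]=10≠a[slow]=8 write a[7]=10, slow++,fast++
slow=7 fast=11: a[fast]=10=a[slow] dup, fast++
slow=7 fast=12: a[fast]=10=a[slow] dup, fast++
slow=7 fast=13: a[fast]=11≠a[slow]=10 write a[8]=11, slow++,fast++
slow=8 fast=14: a[fast]=12≠a[slow]=11 write a[9]=12, slow++,fast++
slow=9 fast=15: a[fast]=12=a[slow] dup, fast++
slow=9 fast=16: a[fast]=14≠a[slow]=12 write a[10]=14, slow++,fast++

slow=10, fast=17, prefix=[1, 3, 4, 5, 6, 7, 8, 10, 11, 12, 14]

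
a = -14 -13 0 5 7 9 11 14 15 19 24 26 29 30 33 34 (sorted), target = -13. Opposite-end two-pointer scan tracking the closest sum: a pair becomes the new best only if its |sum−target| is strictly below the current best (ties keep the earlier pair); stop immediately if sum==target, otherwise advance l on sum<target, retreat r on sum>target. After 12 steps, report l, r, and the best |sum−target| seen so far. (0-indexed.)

l=0, r=3, best |Δ|=6

[0,15] -14+34=20 d=33 * → r--
[0,14] -14+33=19 d=32 * → r--
[0,13] -14+30=16 d=29 * → r--
[0,12] -14+29=15 d=28 * → r--
[0,11] -14+26=12 d=25 * → r--
[0,10] -14+24=10 d=23 * → r--
[0,9] -14+19=5 d=18 * → r--
[0,8] -14+15=1 d=14 * → r--
[0,7] -14+14=0 d=13 * → r--
[0,6] -14+11=-3 d=10 * → r--
[0,5] -14+9=-5 d=8 * → r--
[0,4] -14+7=-7 d=6 * → r--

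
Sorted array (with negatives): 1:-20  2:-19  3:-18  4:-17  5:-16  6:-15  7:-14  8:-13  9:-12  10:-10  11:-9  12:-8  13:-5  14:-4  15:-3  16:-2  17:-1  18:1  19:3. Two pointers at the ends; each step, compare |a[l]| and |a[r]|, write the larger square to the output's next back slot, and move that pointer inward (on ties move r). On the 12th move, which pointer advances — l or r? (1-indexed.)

l=1 r=19: |-20|>|3| out[19]=400, l++
l=2 r=19: |-19|>|3| out[18]=361, l++
l=3 r=19: |-18|>|3| out[17]=324, l++
l=4 r=19: |-17|>|3| out[16]=289, l++
l=5 r=19: |-16|>|3| out[15]=256, l++
l=6 r=19: |-15|>|3| out[14]=225, l++
l=7 r=19: |-14|>|3| out[13]=196, l++
l=8 r=19: |-13|>|3| out[12]=169, l++
l=9 r=19: |-12|>|3| out[11]=144, l++
l=10 r=19: |-10|>|3| out[10]=100, l++
l=11 r=19: |-9|>|3| out[9]=81, l++
l=12 r=19: |-8|>|3| out[8]=64, l++

l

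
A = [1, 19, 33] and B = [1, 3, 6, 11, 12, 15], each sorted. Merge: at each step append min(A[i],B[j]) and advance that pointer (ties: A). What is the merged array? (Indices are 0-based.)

[1, 1, 3, 6, 11, 12, 15, 19, 33]

[i=0,j=0] A[i]=1<=B[j]=1 take 1 → i++
[i=1,j=0] A[i]=19>B[j]=1 take 1 → j++
[i=1,j=1] A[i]=19>B[j]=3 take 3 → j++
[i=1,j=2] A[i]=19>B[j]=6 take 6 → j++
[i=1,j=3] A[i]=19>B[j]=11 take 11 → j++
[i=1,j=4] A[i]=19>B[j]=12 take 12 → j++
[i=1,j=5] A[i]=19>B[j]=15 take 15 → j++
[i=1,j=6] B done, take A[i]=19 → i++
[i=2,j=6] B done, take A[i]=33 → i++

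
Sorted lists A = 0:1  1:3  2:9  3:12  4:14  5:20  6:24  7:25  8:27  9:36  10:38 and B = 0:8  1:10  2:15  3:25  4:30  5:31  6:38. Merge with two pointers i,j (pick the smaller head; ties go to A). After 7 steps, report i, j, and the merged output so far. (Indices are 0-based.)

i=5, j=2, merged so far=[1, 3, 8, 9, 10, 12, 14]

[i=0,j=0] A[i]=1<=B[j]=8 take 1 → i++
[i=1,j=0] A[i]=3<=B[j]=8 take 3 → i++
[i=2,j=0] A[i]=9>B[j]=8 take 8 → j++
[i=2,j=1] A[i]=9<=B[j]=10 take 9 → i++
[i=3,j=1] A[i]=12>B[j]=10 take 10 → j++
[i=3,j=2] A[i]=12<=B[j]=15 take 12 → i++
[i=4,j=2] A[i]=14<=B[j]=15 take 14 → i++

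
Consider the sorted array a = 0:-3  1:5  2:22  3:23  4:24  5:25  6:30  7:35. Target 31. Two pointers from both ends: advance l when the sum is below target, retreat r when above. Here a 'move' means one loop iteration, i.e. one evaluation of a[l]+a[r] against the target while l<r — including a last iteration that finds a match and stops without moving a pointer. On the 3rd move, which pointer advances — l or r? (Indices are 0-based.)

[0,7] -3+35=32 >31 → r--
[0,6] -3+30=27 <31 → l++
[1,6] 5+30=35 >31 → r--

r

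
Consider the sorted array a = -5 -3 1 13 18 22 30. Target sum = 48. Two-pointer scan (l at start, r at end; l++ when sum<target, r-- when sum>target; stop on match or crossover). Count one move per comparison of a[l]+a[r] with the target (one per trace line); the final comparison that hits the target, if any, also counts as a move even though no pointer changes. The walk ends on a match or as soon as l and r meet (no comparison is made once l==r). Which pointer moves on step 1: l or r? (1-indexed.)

l=1 r=7: -5+30=25 <48, l++

l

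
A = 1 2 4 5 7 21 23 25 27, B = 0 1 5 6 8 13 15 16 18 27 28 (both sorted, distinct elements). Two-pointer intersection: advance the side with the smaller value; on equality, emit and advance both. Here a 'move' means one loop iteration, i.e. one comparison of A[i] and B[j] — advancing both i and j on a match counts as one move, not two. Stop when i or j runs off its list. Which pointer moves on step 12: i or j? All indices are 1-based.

[i=1,j=1] 1>0 → j++
[i=1,j=2] 1==1 emit → i++,j++
[i=2,j=3] 2<5 → i++
[i=3,j=3] 4<5 → i++
[i=4,j=3] 5==5 emit → i++,j++
[i=5,j=4] 7>6 → j++
[i=5,j=5] 7<8 → i++
[i=6,j=5] 21>8 → j++
[i=6,j=6] 21>13 → j++
[i=6,j=7] 21>15 → j++
[i=6,j=8] 21>16 → j++
[i=6,j=9] 21>18 → j++

j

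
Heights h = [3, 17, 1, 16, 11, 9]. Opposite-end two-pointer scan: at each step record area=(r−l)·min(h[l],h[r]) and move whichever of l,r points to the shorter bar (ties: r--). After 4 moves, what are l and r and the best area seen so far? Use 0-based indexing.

[0,5] min(3,9)*5=15 best=15 * → l++
[1,5] min(17,9)*4=36 best=36 * → r--
[1,4] min(17,11)*3=33 best=36 → r--
[1,3] min(17,16)*2=32 best=36 → r--

l=1, r=2, best area=36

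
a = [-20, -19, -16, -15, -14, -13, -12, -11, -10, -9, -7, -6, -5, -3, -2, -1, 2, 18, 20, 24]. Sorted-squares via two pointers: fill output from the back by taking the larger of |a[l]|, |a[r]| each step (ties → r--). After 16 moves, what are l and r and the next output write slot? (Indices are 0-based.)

l=0 r=19: |-20|<=|24| out[19]=576, r--
l=0 r=18: |-20|<=|20| out[18]=400, r--
l=0 r=17: |-20|>|18| out[17]=400, l++
l=1 r=17: |-19|>|18| out[16]=361, l++
l=2 r=17: |-16|<=|18| out[15]=324, r--
l=2 r=16: |-16|>|2| out[14]=256, l++
l=3 r=16: |-15|>|2| out[13]=225, l++
l=4 r=16: |-14|>|2| out[12]=196, l++
l=5 r=16: |-13|>|2| out[11]=169, l++
l=6 r=16: |-12|>|2| out[10]=144, l++
l=7 r=16: |-11|>|2| out[9]=121, l++
l=8 r=16: |-10|>|2| out[8]=100, l++
l=9 r=16: |-9|>|2| out[7]=81, l++
l=10 r=16: |-7|>|2| out[6]=49, l++
l=11 r=16: |-6|>|2| out[5]=36, l++
l=12 r=16: |-5|>|2| out[4]=25, l++

l=13, r=16, next write slot=3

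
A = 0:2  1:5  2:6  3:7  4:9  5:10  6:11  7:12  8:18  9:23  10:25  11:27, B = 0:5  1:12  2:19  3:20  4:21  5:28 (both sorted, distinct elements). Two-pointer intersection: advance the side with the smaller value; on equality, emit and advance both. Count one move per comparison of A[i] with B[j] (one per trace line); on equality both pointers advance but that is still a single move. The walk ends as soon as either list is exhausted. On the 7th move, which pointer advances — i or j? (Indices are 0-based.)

i

[i=0,j=0] 2<5 → i++
[i=1,j=0] 5==5 emit → i++,j++
[i=2,j=1] 6<12 → i++
[i=3,j=1] 7<12 → i++
[i=4,j=1] 9<12 → i++
[i=5,j=1] 10<12 → i++
[i=6,j=1] 11<12 → i++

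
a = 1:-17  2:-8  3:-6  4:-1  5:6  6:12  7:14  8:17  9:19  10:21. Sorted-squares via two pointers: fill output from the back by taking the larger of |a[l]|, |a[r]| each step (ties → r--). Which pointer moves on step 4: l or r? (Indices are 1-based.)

[1,10] |-17|<=|21| out[10]=441 → r--
[1,9] |-17|<=|19| out[9]=361 → r--
[1,8] |-17|<=|17| out[8]=289 → r--
[1,7] |-17|>|14| out[7]=289 → l++

l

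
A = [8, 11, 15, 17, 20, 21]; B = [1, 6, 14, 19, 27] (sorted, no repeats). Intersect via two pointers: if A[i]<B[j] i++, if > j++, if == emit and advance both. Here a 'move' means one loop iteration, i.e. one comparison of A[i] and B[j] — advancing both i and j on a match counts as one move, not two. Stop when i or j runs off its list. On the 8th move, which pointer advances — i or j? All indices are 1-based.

j

[i=1,j=1] 8>1 → j++
[i=1,j=2] 8>6 → j++
[i=1,j=3] 8<14 → i++
[i=2,j=3] 11<14 → i++
[i=3,j=3] 15>14 → j++
[i=3,j=4] 15<19 → i++
[i=4,j=4] 17<19 → i++
[i=5,j=4] 20>19 → j++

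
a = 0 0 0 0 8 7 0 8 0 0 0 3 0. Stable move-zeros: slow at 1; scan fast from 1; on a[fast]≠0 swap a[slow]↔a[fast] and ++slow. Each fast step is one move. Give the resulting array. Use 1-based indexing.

slow=1 fast=1: a[fast]=0, fast++
slow=1 fast=2: a[fast]=0, fast++
slow=1 fast=3: a[fast]=0, fast++
slow=1 fast=4: a[fast]=0, fast++
slow=1 fast=5: a[fast]=8≠0 swap→a[1]=8, slow++,fast++
slow=2 fast=6: a[fast]=7≠0 swap→a[2]=7, slow++,fast++
slow=3 fast=7: a[fast]=0, fast++
slow=3 fast=8: a[fast]=8≠0 swap→a[3]=8, slow++,fast++
slow=4 fast=9: a[fast]=0, fast++
slow=4 fast=10: a[fast]=0, fast++
slow=4 fast=11: a[fast]=0, fast++
slow=4 fast=12: a[fast]=3≠0 swap→a[4]=3, slow++,fast++
slow=5 fast=13: a[fast]=0, fast++

[8, 7, 8, 3, 0, 0, 0, 0, 0, 0, 0, 0, 0]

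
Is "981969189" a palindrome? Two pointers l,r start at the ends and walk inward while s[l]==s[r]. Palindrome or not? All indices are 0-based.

palindrome

l=0 r=8: '9'=='9', l++,r--
l=1 r=7: '8'=='8', l++,r--
l=2 r=6: '1'=='1', l++,r--
l=3 r=5: '9'=='9', l++,r--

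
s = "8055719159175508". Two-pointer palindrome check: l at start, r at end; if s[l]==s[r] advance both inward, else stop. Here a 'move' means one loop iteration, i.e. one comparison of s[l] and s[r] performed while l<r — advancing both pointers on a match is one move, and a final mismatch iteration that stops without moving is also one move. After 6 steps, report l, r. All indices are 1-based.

l=1 r=16: '8'=='8', l++,r--
l=2 r=15: '0'=='0', l++,r--
l=3 r=14: '5'=='5', l++,r--
l=4 r=13: '5'=='5', l++,r--
l=5 r=12: '7'=='7', l++,r--
l=6 r=11: '1'=='1', l++,r--

l=7, r=10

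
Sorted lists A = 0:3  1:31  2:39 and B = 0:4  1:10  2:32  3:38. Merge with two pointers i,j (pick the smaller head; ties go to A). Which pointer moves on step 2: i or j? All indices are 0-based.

[i=0,j=0] A[i]=3<=B[j]=4 take 3 → i++
[i=1,j=0] A[i]=31>B[j]=4 take 4 → j++

j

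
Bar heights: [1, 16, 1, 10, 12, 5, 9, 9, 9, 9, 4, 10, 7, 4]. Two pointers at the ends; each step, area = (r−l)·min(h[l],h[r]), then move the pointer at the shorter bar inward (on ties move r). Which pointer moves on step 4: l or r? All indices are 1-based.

r

l=1 r=14: min(1,4)*13=13 best=13 *, l++
l=2 r=14: min(16,4)*12=48 best=48 *, r--
l=2 r=13: min(16,7)*11=77 best=77 *, r--
l=2 r=12: min(16,10)*10=100 best=100 *, r--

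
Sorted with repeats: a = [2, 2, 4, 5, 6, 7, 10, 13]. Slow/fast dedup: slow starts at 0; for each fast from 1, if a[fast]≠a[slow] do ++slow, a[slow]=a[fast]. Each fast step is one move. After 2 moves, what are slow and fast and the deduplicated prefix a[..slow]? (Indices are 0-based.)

slow=1, fast=3, prefix=[2, 4]

slow=0 fast=1: a[fast]=2=a[slow] dup, fast++
slow=0 fast=2: a[fast]=4≠a[slow]=2 write a[1]=4, slow++,fast++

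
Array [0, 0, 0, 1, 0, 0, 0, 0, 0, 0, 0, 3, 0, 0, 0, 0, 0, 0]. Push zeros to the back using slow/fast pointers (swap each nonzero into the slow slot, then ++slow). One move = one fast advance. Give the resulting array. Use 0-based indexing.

[1, 3, 0, 0, 0, 0, 0, 0, 0, 0, 0, 0, 0, 0, 0, 0, 0, 0]

slow=0 fast=0: a[fast]=0, fast++
slow=0 fast=1: a[fast]=0, fast++
slow=0 fast=2: a[fast]=0, fast++
slow=0 fast=3: a[fast]=1≠0 swap→a[0]=1, slow++,fast++
slow=1 fast=4: a[fast]=0, fast++
slow=1 fast=5: a[fast]=0, fast++
slow=1 fast=6: a[fast]=0, fast++
slow=1 fast=7: a[fast]=0, fast++
slow=1 fast=8: a[fast]=0, fast++
slow=1 fast=9: a[fast]=0, fast++
slow=1 fast=10: a[fast]=0, fast++
slow=1 fast=11: a[fast]=3≠0 swap→a[1]=3, slow++,fast++
slow=2 fast=12: a[fast]=0, fast++
slow=2 fast=13: a[fast]=0, fast++
slow=2 fast=14: a[fast]=0, fast++
slow=2 fast=15: a[fast]=0, fast++
slow=2 fast=16: a[fast]=0, fast++
slow=2 fast=17: a[fast]=0, fast++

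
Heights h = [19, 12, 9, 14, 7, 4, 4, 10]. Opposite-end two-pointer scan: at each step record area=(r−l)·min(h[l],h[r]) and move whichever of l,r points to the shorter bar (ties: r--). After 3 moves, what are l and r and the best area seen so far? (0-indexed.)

[0,7] min(19,10)*7=70 best=70 * → r--
[0,6] min(19,4)*6=24 best=70 → r--
[0,5] min(19,4)*5=20 best=70 → r--

l=0, r=4, best area=70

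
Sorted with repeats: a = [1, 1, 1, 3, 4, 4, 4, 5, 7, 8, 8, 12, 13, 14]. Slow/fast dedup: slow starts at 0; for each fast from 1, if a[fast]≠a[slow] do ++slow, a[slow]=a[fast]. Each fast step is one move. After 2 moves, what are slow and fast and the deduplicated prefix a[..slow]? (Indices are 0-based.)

slow=0 fast=1: a[fast]=1=a[slow] dup, fast++
slow=0 fast=2: a[fast]=1=a[slow] dup, fast++

slow=0, fast=3, prefix=[1]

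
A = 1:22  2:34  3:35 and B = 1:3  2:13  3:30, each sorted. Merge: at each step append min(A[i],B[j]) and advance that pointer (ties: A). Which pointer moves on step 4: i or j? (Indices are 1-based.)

[i=1,j=1] A[i]=22>B[j]=3 take 3 → j++
[i=1,j=2] A[i]=22>B[j]=13 take 13 → j++
[i=1,j=3] A[i]=22<=B[j]=30 take 22 → i++
[i=2,j=3] A[i]=34>B[j]=30 take 30 → j++

j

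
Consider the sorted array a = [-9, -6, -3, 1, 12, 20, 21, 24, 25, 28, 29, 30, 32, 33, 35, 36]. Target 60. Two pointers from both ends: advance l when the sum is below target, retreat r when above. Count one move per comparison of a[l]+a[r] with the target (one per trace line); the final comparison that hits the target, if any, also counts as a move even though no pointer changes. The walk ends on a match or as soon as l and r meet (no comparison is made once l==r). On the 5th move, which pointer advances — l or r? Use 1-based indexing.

[1,16] -9+36=27 <60 → l++
[2,16] -6+36=30 <60 → l++
[3,16] -3+36=33 <60 → l++
[4,16] 1+36=37 <60 → l++
[5,16] 12+36=48 <60 → l++

l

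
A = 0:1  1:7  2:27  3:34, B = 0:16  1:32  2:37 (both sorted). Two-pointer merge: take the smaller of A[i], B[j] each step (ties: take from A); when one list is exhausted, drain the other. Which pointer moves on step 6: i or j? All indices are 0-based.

i

i=0 j=0: A[i]=1<=B[j]=16 take 1, i++
i=1 j=0: A[i]=7<=B[j]=16 take 7, i++
i=2 j=0: A[i]=27>B[j]=16 take 16, j++
i=2 j=1: A[i]=27<=B[j]=32 take 27, i++
i=3 j=1: A[i]=34>B[j]=32 take 32, j++
i=3 j=2: A[i]=34<=B[j]=37 take 34, i++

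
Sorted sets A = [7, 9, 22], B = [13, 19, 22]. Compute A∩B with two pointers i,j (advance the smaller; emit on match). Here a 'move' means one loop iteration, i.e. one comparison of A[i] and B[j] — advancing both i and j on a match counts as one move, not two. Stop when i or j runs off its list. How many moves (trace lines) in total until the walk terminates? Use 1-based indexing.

5 moves

[i=1,j=1] 7<13 → i++
[i=2,j=1] 9<13 → i++
[i=3,j=1] 22>13 → j++
[i=3,j=2] 22>19 → j++
[i=3,j=3] 22==22 emit → i++,j++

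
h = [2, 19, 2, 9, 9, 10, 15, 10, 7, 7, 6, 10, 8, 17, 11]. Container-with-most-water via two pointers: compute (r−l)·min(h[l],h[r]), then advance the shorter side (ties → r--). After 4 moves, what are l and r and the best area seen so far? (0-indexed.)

[0,14] min(2,11)*14=28 best=28 * → l++
[1,14] min(19,11)*13=143 best=143 * → r--
[1,13] min(19,17)*12=204 best=204 * → r--
[1,12] min(19,8)*11=88 best=204 → r--

l=1, r=11, best area=204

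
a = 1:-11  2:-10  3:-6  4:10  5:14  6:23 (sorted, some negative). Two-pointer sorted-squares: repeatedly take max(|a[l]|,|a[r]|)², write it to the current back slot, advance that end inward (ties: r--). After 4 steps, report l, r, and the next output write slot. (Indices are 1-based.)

[1,6] |-11|<=|23| out[6]=529 → r--
[1,5] |-11|<=|14| out[5]=196 → r--
[1,4] |-11|>|10| out[4]=121 → l++
[2,4] |-10|<=|10| out[3]=100 → r--

l=2, r=3, next write slot=2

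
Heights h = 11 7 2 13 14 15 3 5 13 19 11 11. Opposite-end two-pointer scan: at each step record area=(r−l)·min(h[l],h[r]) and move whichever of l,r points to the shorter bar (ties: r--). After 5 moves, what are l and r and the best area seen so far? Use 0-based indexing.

l=3, r=9, best area=121

l=0 r=11: min(11,11)*11=121 best=121 *, r--
l=0 r=10: min(11,11)*10=110 best=121, r--
l=0 r=9: min(11,19)*9=99 best=121, l++
l=1 r=9: min(7,19)*8=56 best=121, l++
l=2 r=9: min(2,19)*7=14 best=121, l++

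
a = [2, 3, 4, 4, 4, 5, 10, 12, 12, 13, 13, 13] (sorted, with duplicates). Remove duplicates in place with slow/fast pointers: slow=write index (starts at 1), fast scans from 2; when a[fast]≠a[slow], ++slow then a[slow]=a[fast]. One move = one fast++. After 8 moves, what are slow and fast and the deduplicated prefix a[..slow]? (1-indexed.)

slow=6, fast=10, prefix=[2, 3, 4, 5, 10, 12]

(s=1,f=2) a[fast]=3≠a[slow]=2 write a[2]=3 → slow++,fast++
(s=2,f=3) a[fast]=4≠a[slow]=3 write a[3]=4 → slow++,fast++
(s=3,f=4) a[fast]=4=a[slow] dup → fast++
(s=3,f=5) a[fast]=4=a[slow] dup → fast++
(s=3,f=6) a[fast]=5≠a[slow]=4 write a[4]=5 → slow++,fast++
(s=4,f=7) a[fast]=10≠a[slow]=5 write a[5]=10 → slow++,fast++
(s=5,f=8) a[fast]=12≠a[slow]=10 write a[6]=12 → slow++,fast++
(s=6,f=9) a[fast]=12=a[slow] dup → fast++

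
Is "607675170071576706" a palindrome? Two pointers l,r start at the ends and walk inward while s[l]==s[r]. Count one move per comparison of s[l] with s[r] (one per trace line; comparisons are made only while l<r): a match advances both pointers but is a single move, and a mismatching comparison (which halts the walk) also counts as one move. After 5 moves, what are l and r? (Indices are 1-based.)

[1,18] '6'=='6' → l++,r--
[2,17] '0'=='0' → l++,r--
[3,16] '7'=='7' → l++,r--
[4,15] '6'=='6' → l++,r--
[5,14] '7'=='7' → l++,r--

l=6, r=13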